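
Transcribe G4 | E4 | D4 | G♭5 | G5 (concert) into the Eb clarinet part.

E4 C#4 B3 Eb5 E5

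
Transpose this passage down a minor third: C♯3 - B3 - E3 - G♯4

A#2 G#3 C#3 E#4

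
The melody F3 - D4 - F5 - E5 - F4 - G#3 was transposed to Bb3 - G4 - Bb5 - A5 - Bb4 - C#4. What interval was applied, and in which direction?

up a perfect fourth

Take the first pair: F3 → Bb3. F to B spans 4 letter names, so the interval is some kind of fourth.
F3 to Bb3 is 5 semitones, which makes it a perfect fourth; the second version is higher, so the direction is up.
Checking another pair — G#3 → C#4 — gives the same interval.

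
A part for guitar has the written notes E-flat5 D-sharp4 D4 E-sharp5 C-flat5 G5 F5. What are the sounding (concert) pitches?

Written C4 on the guitar sounds as C3, a perfect octave lower; apply that shift to every note.
Eb5 → Eb4
D#4 → D#3
D4 → D3
E#5 → E#4
Cb5 → Cb4
G5 → G4
F5 → F4

Eb4 D#3 D3 E#4 Cb4 G4 F4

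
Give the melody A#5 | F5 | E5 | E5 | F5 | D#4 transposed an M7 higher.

G##6 E6 D#6 D#6 E6 C##5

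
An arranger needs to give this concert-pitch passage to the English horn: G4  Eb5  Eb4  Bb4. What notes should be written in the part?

The English horn sounds a perfect fifth below written, so the written part must be a perfect fifth above concert — transpose each note up.
G4 to D5
Eb5 to Bb5
Eb4 to Bb4
Bb4 to F5

D5 Bb5 Bb4 F5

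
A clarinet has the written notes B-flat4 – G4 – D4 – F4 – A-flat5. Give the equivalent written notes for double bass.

G5 E5 B4 D5 F6

First find concert pitch: the A clarinet sounds a minor third below written, so B-flat4 G4 D4 F4 A-flat5 sounds G4 E4 B3 D4 F5.
Then write for double bass: it sounds a perfect octave below written, so the part must be a perfect octave above concert.
G4 → G5
E4 → E5
B3 → B4
D4 → D5
F5 → F6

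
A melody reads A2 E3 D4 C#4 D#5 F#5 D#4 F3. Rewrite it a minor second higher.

Bb2 F3 Eb4 D4 E5 G5 E4 Gb3

A2 becomes Bb2
E3 becomes F3
D4 becomes Eb4
C#4 becomes D4
D#5 becomes E5
F#5 becomes G5
D#4 becomes E4
F3 becomes Gb3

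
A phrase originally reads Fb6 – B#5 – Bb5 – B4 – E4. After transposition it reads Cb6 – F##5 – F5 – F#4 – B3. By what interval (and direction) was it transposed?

down a perfect fourth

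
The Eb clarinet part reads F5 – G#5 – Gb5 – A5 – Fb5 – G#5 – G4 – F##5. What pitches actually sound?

Written C4 on the Eb clarinet sounds as Eb4, a minor third higher; apply that shift to every note.
F5 gives Ab5
G#5 gives B5
Gb5 gives Bbb5
A5 gives C6
Fb5 gives Abb5
G#5 gives B5
G4 gives Bb4
F##5 gives A#5

Ab5 B5 Bbb5 C6 Abb5 B5 Bb4 A#5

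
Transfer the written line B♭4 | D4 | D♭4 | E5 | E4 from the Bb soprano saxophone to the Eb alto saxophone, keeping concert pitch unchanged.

First find concert pitch: the Bb soprano saxophone sounds a major second below written, so B♭4 D4 D♭4 E5 E4 sounds Ab4 C4 Cb4 D5 D4.
Then write for Eb alto saxophone: it sounds a major sixth below written, so the part must be a major sixth above concert.
Ab4 → F5
C4 → A4
Cb4 → Ab4
D5 → B5
D4 → B4

F5 A4 Ab4 B5 B4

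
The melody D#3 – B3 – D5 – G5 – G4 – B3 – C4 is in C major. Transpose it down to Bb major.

C#3 A3 C5 F5 F4 A3 Bb3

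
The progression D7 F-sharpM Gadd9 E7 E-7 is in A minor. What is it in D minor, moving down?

G7 BM Cadd9 A7 A-7

A minor down to D minor is a perfect fifth; each chord root moves by that interval while the quality stays the same.
D7: root D down a perfect fifth → G, giving G7.
F-sharpM: root F-sharp down a perfect fifth → B, giving BM.
Gadd9: root G down a perfect fifth → C, giving Cadd9.
E7: root E down a perfect fifth → A, giving A7.
E-7: root E down a perfect fifth → A, giving A-7.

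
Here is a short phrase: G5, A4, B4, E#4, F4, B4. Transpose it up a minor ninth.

A minor ninth up from G5 gives Ab6.
A minor ninth up from A4 gives Bb5.
B4 up a minor ninth is C6.
E#4 up a minor ninth is F#5.
F4: a ninth up reaches G, and 13 semitones makes it Gb5.
A minor ninth up from B4 gives C6.

Ab6 Bb5 C6 F#5 Gb5 C6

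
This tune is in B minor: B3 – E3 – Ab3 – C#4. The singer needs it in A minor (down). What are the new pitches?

B minor to A minor down is a major second, so every note moves down by that interval.
B3 becomes A3
E3 becomes D3
Ab3 becomes Gb3
C#4 becomes B3

A3 D3 Gb3 B3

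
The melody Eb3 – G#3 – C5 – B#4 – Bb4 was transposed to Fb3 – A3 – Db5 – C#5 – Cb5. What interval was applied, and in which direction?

up a minor second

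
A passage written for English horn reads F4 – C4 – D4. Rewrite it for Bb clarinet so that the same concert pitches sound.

First find concert pitch: the English horn sounds a perfect fifth below written, so F4 C4 D4 sounds Bb3 F3 G3.
Then write for Bb clarinet: it sounds a major second below written, so the part must be a major second above concert.
Bb3 → C4
F3 → G3
G3 → A3

C4 G3 A3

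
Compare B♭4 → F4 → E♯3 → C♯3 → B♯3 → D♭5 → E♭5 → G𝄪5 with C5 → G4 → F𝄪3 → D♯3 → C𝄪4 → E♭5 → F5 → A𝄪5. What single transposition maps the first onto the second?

up a major second

From Bb4 to C5 is 2 letter names — a second of some quality.
Bb4 to C5 is 2 semitones, which makes it a major second; the second version is higher, so the direction is up.
Checking another pair — G##5 → A##5 — gives the same interval.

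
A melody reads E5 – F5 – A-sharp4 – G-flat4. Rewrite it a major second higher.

F#5 G5 B#4 Ab4

E5: a second up reaches F, and 2 semitones makes it F#5.
A major second up from F5 gives G5.
A#4 up a major second is B#4.
A major second up from Gb4 gives Ab4.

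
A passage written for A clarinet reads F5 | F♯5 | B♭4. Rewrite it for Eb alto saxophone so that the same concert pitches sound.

First find concert pitch: the A clarinet sounds a minor third below written, so F5 F♯5 B♭4 sounds D5 D#5 G4.
Then write for Eb alto saxophone: it sounds a major sixth below written, so the part must be a major sixth above concert.
D5 → B5
D#5 → B#5
G4 → E5

B5 B#5 E5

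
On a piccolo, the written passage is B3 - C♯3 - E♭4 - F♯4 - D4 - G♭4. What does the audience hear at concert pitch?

Written C4 on the piccolo sounds as C5, a perfect octave higher; apply that shift to every note.
B3 → B4
C#3 → C#4
Eb4 → Eb5
F#4 → F#5
D4 → D5
Gb4 → Gb5

B4 C#4 Eb5 F#5 D5 Gb5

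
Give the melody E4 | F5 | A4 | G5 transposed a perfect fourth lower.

E4 becomes B3
F5 becomes C5
A4 becomes E4
G5 becomes D5

B3 C5 E4 D5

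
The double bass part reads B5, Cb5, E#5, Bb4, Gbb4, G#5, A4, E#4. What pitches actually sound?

B4 Cb4 E#4 Bb3 Gbb3 G#4 A3 E#3

The double bass sounds a perfect octave below written, so transpose each written note down a perfect octave.
B5 → B4
Cb5 → Cb4
E#5 → E#4
Bb4 → Bb3
Gbb4 → Gbb3
G#5 → G#4
A4 → A3
E#4 → E#3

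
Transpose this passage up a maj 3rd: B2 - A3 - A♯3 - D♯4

A major third up from B2 gives D#3.
A major third up from A3 gives C#4.
A#3 up a major third is C##4.
D#4 up a major third is F##4.

D#3 C#4 C##4 F##4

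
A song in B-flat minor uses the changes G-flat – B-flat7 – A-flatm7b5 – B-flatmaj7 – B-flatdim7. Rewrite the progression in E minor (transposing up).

C E7 Dm7b5 Emaj7 Edim7

B-flat minor up to E minor is an augmented fourth; each chord root moves by that interval while the quality stays the same.
G-flat: root G-flat up an augmented fourth → C, giving C.
B-flat7: root B-flat up an augmented fourth → E, giving E7.
A-flatm7b5: root A-flat up an augmented fourth → D, giving Dm7b5.
B-flatmaj7: root B-flat up an augmented fourth → E, giving Emaj7.
B-flatdim7: root B-flat up an augmented fourth → E, giving Edim7.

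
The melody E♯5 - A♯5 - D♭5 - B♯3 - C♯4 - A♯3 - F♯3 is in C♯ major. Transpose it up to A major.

C#6 F#6 Bbb5 G#4 A4 F#4 D4

C♯ major to A major up is a minor sixth, so every note moves up by that interval.
E#5 gives C#6
A#5 gives F#6
Db5 gives Bbb5
B#3 gives G#4
C#4 gives A4
A#3 gives F#4
F#3 gives D4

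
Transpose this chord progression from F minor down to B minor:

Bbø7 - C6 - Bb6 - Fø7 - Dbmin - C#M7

F minor down to B minor is a diminished fifth; each chord root moves by that interval while the quality stays the same.
Bbø7: root Bb down a diminished fifth → E, giving Eø7.
C6: root C down a diminished fifth → F#, giving F#6.
Bb6: root Bb down a diminished fifth → E, giving E6.
Fø7: root F down a diminished fifth → B, giving Bø7.
Dbmin: root Db down a diminished fifth → G, giving Gmin.
C#M7: root C# down a diminished fifth → F##, giving F##M7.

Eø7 F#6 E6 Bø7 Gmin F##M7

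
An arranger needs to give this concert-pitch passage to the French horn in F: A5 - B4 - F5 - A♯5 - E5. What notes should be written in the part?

The French horn in F sounds a perfect fifth below written, so the written part must be a perfect fifth above concert — transpose each note up.
A5 -> E6
B4 -> F#5
F5 -> C6
A#5 -> E#6
E5 -> B5

E6 F#5 C6 E#6 B5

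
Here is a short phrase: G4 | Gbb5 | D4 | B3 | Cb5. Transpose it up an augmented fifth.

D#5 Db6 A#4 F##4 G5

G4: a fifth up reaches D, and 8 semitones makes it D#5.
Gbb5 up an augmented fifth is Db6.
D4 up an augmented fifth is A#4.
B3: a fifth up reaches F, and 8 semitones makes it F##4.
Cb5: a fifth up reaches G, and 8 semitones makes it G5.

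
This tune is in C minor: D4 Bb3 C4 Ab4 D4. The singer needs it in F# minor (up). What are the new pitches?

G#4 E4 F#4 D5 G#4

C minor to F# minor up is an augmented fourth, so every note moves up by that interval.
D4 → G#4
Bb3 → E4
C4 → F#4
Ab4 → D5
D4 → G#4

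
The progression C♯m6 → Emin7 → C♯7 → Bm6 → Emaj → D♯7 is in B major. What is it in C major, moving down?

Dm6 Fmin7 D7 Cm6 Fmaj E7

B major down to C major is a major seventh; each chord root moves by that interval while the quality stays the same.
C♯m6: root C♯ down a major seventh → D, giving Dm6.
Emin7: root E down a major seventh → F, giving Fmin7.
C♯7: root C♯ down a major seventh → D, giving D7.
Bm6: root B down a major seventh → C, giving Cm6.
Emaj: root E down a major seventh → F, giving Fmaj.
D♯7: root D♯ down a major seventh → E, giving E7.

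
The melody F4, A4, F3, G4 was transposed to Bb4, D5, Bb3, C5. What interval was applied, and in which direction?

up a perfect fourth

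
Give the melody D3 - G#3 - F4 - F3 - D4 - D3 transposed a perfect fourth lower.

D3 down a perfect fourth is A2.
G#3 down a perfect fourth is D#3.
F4 down a perfect fourth is C4.
F3 down a perfect fourth is C3.
D4: a fourth down reaches A, and 5 semitones makes it A3.
D3 down a perfect fourth is A2.

A2 D#3 C4 C3 A3 A2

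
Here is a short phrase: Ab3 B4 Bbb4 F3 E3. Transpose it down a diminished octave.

A2 B#3 Bb3 F#2 E#2

Ab3 down a diminished octave is A2.
A diminished octave down from B4 gives B#3.
A diminished octave down from Bbb4 gives Bb3.
F3: an octave down reaches F, and 11 semitones makes it F#2.
A diminished octave down from E3 gives E#2.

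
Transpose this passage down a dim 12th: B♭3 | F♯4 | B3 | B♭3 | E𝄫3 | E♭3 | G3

E2 B#2 E#2 E2 Ab1 A1 C#2

Bb3 to E2
F#4 to B#2
B3 to E#2
Bb3 to E2
Ebb3 to Ab1
Eb3 to A1
G3 to C#2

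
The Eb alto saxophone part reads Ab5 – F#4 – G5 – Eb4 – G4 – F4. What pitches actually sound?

Written C4 on the Eb alto saxophone sounds as Eb3, a major sixth lower; apply that shift to every note.
Ab5 to Cb5
F#4 to A3
G5 to Bb4
Eb4 to Gb3
G4 to Bb3
F4 to Ab3

Cb5 A3 Bb4 Gb3 Bb3 Ab3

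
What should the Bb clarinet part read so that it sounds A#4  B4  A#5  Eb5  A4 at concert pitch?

Written C4 sounds as Bb3 on the Bb clarinet, so concert pitches are written a major second up.
A#4 → B#4
B4 → C#5
A#5 → B#5
Eb5 → F5
A4 → B4

B#4 C#5 B#5 F5 B4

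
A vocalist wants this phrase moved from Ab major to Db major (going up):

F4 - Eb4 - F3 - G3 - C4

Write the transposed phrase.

Ab major to Db major up is a perfect fourth, so every note moves up by that interval.
F4 -> Bb4
Eb4 -> Ab4
F3 -> Bb3
G3 -> C4
C4 -> F4

Bb4 Ab4 Bb3 C4 F4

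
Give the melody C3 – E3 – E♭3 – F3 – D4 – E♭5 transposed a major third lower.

C3 to Ab2
E3 to C3
Eb3 to Cb3
F3 to Db3
D4 to Bb3
Eb5 to Cb5

Ab2 C3 Cb3 Db3 Bb3 Cb5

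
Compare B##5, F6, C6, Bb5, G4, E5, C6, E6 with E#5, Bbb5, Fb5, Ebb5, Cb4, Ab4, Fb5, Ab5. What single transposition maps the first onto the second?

Take the first pair: B##5 → E#5. B to E spans 5 letter names, so the interval is some kind of fifth.
E#5 to B##5 is 8 semitones, which makes it an augmented fifth; the second version is lower, so the direction is down.
Checking another pair — E6 → Ab5 — gives the same interval.

down an augmented fifth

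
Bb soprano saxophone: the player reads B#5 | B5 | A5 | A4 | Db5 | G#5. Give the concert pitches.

A#5 A5 G5 G4 Cb5 F#5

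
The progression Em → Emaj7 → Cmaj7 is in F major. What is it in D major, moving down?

F major down to D major is a minor third; each chord root moves by that interval while the quality stays the same.
Em: root E down a minor third → C#, giving C#m.
Emaj7: root E down a minor third → C#, giving C#maj7.
Cmaj7: root C down a minor third → A, giving Amaj7.

C#m C#maj7 Amaj7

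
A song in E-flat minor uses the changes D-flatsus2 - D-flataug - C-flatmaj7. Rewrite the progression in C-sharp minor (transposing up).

E-flat minor up to C-sharp minor is an augmented sixth; each chord root moves by that interval while the quality stays the same.
D-flatsus2: root D-flat up an augmented sixth → B, giving Bsus2.
D-flataug: root D-flat up an augmented sixth → B, giving Baug.
C-flatmaj7: root C-flat up an augmented sixth → A, giving Amaj7.

Bsus2 Baug Amaj7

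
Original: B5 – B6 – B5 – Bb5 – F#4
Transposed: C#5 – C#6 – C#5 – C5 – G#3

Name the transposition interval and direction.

Take the first pair: B5 → C#5. B to C spans 7 letter names, so the interval is some kind of seventh.
C#5 to B5 is 10 semitones, which makes it a minor seventh; the second version is lower, so the direction is down.
Checking another pair — F#4 → G#3 — gives the same interval.

down a minor seventh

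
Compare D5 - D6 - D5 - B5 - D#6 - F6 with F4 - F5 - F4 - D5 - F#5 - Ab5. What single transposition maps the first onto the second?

down a major sixth

From D5 to F4 is 6 letter names — a sixth of some quality.
F4 to D5 is 9 semitones, which makes it a major sixth; the second version is lower, so the direction is down.
Checking another pair — F6 → Ab5 — gives the same interval.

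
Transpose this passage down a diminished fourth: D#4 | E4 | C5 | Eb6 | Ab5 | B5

D#4 down a diminished fourth is A##3.
E4: a fourth down reaches B, and 4 semitones makes it B#3.
C5: a fourth down reaches G, and 4 semitones makes it G#4.
A diminished fourth down from Eb6 gives B5.
A diminished fourth down from Ab5 gives E5.
A diminished fourth down from B5 gives F##5.

A##3 B#3 G#4 B5 E5 F##5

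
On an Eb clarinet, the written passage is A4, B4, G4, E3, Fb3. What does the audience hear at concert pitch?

C5 D5 Bb4 G3 Abb3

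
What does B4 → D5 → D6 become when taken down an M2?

A4 C5 C6

B4: a second down reaches A, and 2 semitones makes it A4.
A major second down from D5 gives C5.
D6: a second down reaches C, and 2 semitones makes it C6.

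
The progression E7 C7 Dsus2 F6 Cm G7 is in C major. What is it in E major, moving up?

C major up to E major is a major third; each chord root moves by that interval while the quality stays the same.
E7: root E up a major third → G#, giving G#7.
C7: root C up a major third → E, giving E7.
Dsus2: root D up a major third → F#, giving F#sus2.
F6: root F up a major third → A, giving A6.
Cm: root C up a major third → E, giving Em.
G7: root G up a major third → B, giving B7.

G#7 E7 F#sus2 A6 Em B7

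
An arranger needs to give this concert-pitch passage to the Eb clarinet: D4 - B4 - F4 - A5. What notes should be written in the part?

The Eb clarinet sounds a minor third above written, so the written part must be a minor third below concert — transpose each note down.
D4 to B3
B4 to G#4
F4 to D4
A5 to F#5

B3 G#4 D4 F#5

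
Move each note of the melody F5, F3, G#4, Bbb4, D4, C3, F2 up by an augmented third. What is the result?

F5 → A#5
F3 → A#3
G#4 → B##4
Bbb4 → D5
D4 → F##4
C3 → E#3
F2 → A#2

A#5 A#3 B##4 D5 F##4 E#3 A#2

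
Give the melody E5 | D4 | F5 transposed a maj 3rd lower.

C5 Bb3 Db5

E5: a third down reaches C, and 4 semitones makes it C5.
D4 down a major third is Bb3.
F5: a third down reaches D, and 4 semitones makes it Db5.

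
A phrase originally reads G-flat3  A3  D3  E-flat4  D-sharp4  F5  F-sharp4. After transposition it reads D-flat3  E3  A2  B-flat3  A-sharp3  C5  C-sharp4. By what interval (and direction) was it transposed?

Take the first pair: Gb3 → Db3. G to D spans 4 letter names, so the interval is some kind of fourth.
Db3 to Gb3 is 5 semitones, which makes it a perfect fourth; the second version is lower, so the direction is down.
Checking another pair — F#4 → C#4 — gives the same interval.

down a perfect fourth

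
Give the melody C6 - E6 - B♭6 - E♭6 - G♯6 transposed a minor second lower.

B5 D#6 A6 D6 F##6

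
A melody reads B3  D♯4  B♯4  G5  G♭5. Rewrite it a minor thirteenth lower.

D#2 F##2 D##3 B3 Bb3

B3 → D#2
D#4 → F##2
B#4 → D##3
G5 → B3
Gb5 → Bb3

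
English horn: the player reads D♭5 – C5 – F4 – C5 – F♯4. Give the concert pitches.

Written C4 on the English horn sounds as F3, a perfect fifth lower; apply that shift to every note.
Db5 gives Gb4
C5 gives F4
F4 gives Bb3
C5 gives F4
F#4 gives B3

Gb4 F4 Bb3 F4 B3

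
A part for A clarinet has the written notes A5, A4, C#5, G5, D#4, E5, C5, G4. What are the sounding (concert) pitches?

F#5 F#4 A#4 E5 B#3 C#5 A4 E4

The A clarinet sounds a minor third below written, so transpose each written note down a minor third.
A5 -> F#5
A4 -> F#4
C#5 -> A#4
G5 -> E5
D#4 -> B#3
E5 -> C#5
C5 -> A4
G4 -> E4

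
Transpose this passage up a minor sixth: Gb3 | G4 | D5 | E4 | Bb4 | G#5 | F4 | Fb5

Gb3 up a minor sixth is Ebb4.
G4: a sixth up reaches E, and 8 semitones makes it Eb5.
A minor sixth up from D5 gives Bb5.
E4 up a minor sixth is C5.
Bb4 up a minor sixth is Gb5.
G#5 up a minor sixth is E6.
F4 up a minor sixth is Db5.
Fb5: a sixth up reaches D, and 8 semitones makes it Dbb6.

Ebb4 Eb5 Bb5 C5 Gb5 E6 Db5 Dbb6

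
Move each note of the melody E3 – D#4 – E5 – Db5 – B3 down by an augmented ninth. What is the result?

E3 to Db2
D#4 to C3
E5 to Db4
Db5 to Cbb4
B3 to Ab2

Db2 C3 Db4 Cbb4 Ab2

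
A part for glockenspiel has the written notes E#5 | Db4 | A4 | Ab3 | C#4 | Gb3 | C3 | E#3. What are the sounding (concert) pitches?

Written C4 on the glockenspiel sounds as C6, a perfect fifteenth higher; apply that shift to every note.
E#5 -> E#7
Db4 -> Db6
A4 -> A6
Ab3 -> Ab5
C#4 -> C#6
Gb3 -> Gb5
C3 -> C5
E#3 -> E#5

E#7 Db6 A6 Ab5 C#6 Gb5 C5 E#5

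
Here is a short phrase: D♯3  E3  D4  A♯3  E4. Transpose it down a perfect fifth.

D#3: a fifth down reaches G, and 7 semitones makes it G#2.
A perfect fifth down from E3 gives A2.
D4 down a perfect fifth is G3.
A#3: a fifth down reaches D, and 7 semitones makes it D#3.
E4: a fifth down reaches A, and 7 semitones makes it A3.

G#2 A2 G3 D#3 A3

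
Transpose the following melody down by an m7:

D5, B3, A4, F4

D5 down a minor seventh is E4.
B3 down a minor seventh is C#3.
A4: a seventh down reaches B, and 10 semitones makes it B3.
F4: a seventh down reaches G, and 10 semitones makes it G3.

E4 C#3 B3 G3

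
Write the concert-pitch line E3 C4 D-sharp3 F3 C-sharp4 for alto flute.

A3 F4 G#3 Bb3 F#4

The alto flute sounds a perfect fourth below written, so the written part must be a perfect fourth above concert — transpose each note up.
E3 -> A3
C4 -> F4
D#3 -> G#3
F3 -> Bb3
C#4 -> F#4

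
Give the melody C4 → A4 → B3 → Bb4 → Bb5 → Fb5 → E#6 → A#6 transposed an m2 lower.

B3 G#4 A#3 A4 A5 Eb5 D##6 G##6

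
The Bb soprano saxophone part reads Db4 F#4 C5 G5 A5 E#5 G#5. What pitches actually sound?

The Bb soprano saxophone sounds a major second below written, so transpose each written note down a major second.
Db4 to Cb4
F#4 to E4
C5 to Bb4
G5 to F5
A5 to G5
E#5 to D#5
G#5 to F#5

Cb4 E4 Bb4 F5 G5 D#5 F#5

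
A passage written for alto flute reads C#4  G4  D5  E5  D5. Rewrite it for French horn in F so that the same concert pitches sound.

First find concert pitch: the alto flute sounds a perfect fourth below written, so C#4 G4 D5 E5 D5 sounds G#3 D4 A4 B4 A4.
Then write for French horn in F: it sounds a perfect fifth below written, so the part must be a perfect fifth above concert.
G#3 → D#4
D4 → A4
A4 → E5
B4 → F#5
A4 → E5

D#4 A4 E5 F#5 E5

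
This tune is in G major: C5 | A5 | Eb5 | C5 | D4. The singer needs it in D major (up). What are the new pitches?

G major to D major up is a perfect fifth, so every note moves up by that interval.
C5 -> G5
A5 -> E6
Eb5 -> Bb5
C5 -> G5
D4 -> A4

G5 E6 Bb5 G5 A4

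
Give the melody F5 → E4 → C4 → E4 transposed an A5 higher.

F5 to C#6
E4 to B#4
C4 to G#4
E4 to B#4

C#6 B#4 G#4 B#4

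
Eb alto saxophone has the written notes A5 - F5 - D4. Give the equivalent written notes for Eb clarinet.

A4 F4 D3

First find concert pitch: the Eb alto saxophone sounds a major sixth below written, so A5 F5 D4 sounds C5 Ab4 F3.
Then write for Eb clarinet: it sounds a minor third above written, so the part must be a minor third below concert.
C5 → A4
Ab4 → F4
F3 → D3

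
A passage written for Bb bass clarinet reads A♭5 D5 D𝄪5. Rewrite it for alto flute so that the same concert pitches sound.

Cb5 F4 F##4

First find concert pitch: the Bb bass clarinet sounds a major ninth below written, so A♭5 D5 D𝄪5 sounds Gb4 C4 C##4.
Then write for alto flute: it sounds a perfect fourth below written, so the part must be a perfect fourth above concert.
Gb4 → Cb5
C4 → F4
C##4 → F##4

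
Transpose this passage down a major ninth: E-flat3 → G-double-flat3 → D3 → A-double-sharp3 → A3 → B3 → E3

Db2 Fbb2 C2 G##2 G2 A2 D2

Eb3 gives Db2
Gbb3 gives Fbb2
D3 gives C2
A##3 gives G##2
A3 gives G2
B3 gives A2
E3 gives D2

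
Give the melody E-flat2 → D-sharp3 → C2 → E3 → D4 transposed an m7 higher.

Db3 C#4 Bb2 D4 C5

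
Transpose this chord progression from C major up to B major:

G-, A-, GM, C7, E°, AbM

C major up to B major is a major seventh; each chord root moves by that interval while the quality stays the same.
G-: root G up a major seventh → F#, giving F#-.
A-: root A up a major seventh → G#, giving G#-.
GM: root G up a major seventh → F#, giving F#M.
C7: root C up a major seventh → B, giving B7.
E°: root E up a major seventh → D#, giving D#°.
AbM: root Ab up a major seventh → G, giving GM.

F#- G#- F#M B7 D#° GM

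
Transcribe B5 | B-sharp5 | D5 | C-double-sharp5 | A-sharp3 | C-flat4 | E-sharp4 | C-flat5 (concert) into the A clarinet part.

The A clarinet sounds a minor third below written, so the written part must be a minor third above concert — transpose each note up.
B5 → D6
B#5 → D#6
D5 → F5
C##5 → E#5
A#3 → C#4
Cb4 → Ebb4
E#4 → G#4
Cb5 → Ebb5

D6 D#6 F5 E#5 C#4 Ebb4 G#4 Ebb5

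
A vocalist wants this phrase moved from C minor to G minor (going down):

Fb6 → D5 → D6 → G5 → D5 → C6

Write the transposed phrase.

Cb6 A4 A5 D5 A4 G5

From C down to G is a perfect fourth; apply that to each pitch.
Fb6 -> Cb6
D5 -> A4
D6 -> A5
G5 -> D5
D5 -> A4
C6 -> G5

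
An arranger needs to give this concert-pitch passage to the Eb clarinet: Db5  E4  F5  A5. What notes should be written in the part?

Written C4 sounds as Eb4 on the Eb clarinet, so concert pitches are written a minor third down.
Db5 gives Bb4
E4 gives C#4
F5 gives D5
A5 gives F#5

Bb4 C#4 D5 F#5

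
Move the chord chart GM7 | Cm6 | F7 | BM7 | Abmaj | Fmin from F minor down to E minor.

F#M7 Bm6 E7 A#M7 Gmaj Emin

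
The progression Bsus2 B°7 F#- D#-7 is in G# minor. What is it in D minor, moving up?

G# minor up to D minor is a diminished fifth; each chord root moves by that interval while the quality stays the same.
Bsus2: root B up a diminished fifth → F, giving Fsus2.
B°7: root B up a diminished fifth → F, giving F°7.
F#-: root F# up a diminished fifth → C, giving C-.
D#-7: root D# up a diminished fifth → A, giving A-7.

Fsus2 F°7 C- A-7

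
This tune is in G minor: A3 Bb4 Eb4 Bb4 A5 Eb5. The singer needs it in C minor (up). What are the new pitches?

From G up to C is a perfect fourth; apply that to each pitch.
A3 -> D4
Bb4 -> Eb5
Eb4 -> Ab4
Bb4 -> Eb5
A5 -> D6
Eb5 -> Ab5

D4 Eb5 Ab4 Eb5 D6 Ab5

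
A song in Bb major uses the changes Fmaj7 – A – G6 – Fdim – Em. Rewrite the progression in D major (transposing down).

Amaj7 C# B6 Adim G#m

Bb major down to D major is a minor sixth; each chord root moves by that interval while the quality stays the same.
Fmaj7: root F down a minor sixth → A, giving Amaj7.
A: root A down a minor sixth → C#, giving C#.
G6: root G down a minor sixth → B, giving B6.
Fdim: root F down a minor sixth → A, giving Adim.
Em: root E down a minor sixth → G#, giving G#m.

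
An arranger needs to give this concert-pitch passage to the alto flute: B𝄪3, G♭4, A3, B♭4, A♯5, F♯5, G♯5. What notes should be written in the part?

Written C4 sounds as G3 on the alto flute, so concert pitches are written a perfect fourth up.
B##3 gives E##4
Gb4 gives Cb5
A3 gives D4
Bb4 gives Eb5
A#5 gives D#6
F#5 gives B5
G#5 gives C#6

E##4 Cb5 D4 Eb5 D#6 B5 C#6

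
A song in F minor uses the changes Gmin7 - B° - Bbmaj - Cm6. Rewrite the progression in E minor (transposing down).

F#min7 A#° Amaj Bm6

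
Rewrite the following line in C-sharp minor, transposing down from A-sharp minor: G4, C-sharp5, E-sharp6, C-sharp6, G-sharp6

A-sharp minor to C-sharp minor down is a major sixth, so every note moves down by that interval.
G4 gives Bb3
C#5 gives E4
E#6 gives G#5
C#6 gives E5
G#6 gives B5

Bb3 E4 G#5 E5 B5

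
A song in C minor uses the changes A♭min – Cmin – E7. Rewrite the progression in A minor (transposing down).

C minor down to A minor is a minor third; each chord root moves by that interval while the quality stays the same.
A♭min: root A♭ down a minor third → F, giving Fmin.
Cmin: root C down a minor third → A, giving Amin.
E7: root E down a minor third → C#, giving C#7.

Fmin Amin C#7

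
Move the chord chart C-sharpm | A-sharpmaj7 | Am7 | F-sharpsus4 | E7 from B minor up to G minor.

B minor up to G minor is a minor sixth; each chord root moves by that interval while the quality stays the same.
C-sharpm: root C-sharp up a minor sixth → A, giving Am.
A-sharpmaj7: root A-sharp up a minor sixth → F#, giving F#maj7.
Am7: root A up a minor sixth → F, giving Fm7.
F-sharpsus4: root F-sharp up a minor sixth → D, giving Dsus4.
E7: root E up a minor sixth → C, giving C7.

Am F#maj7 Fm7 Dsus4 C7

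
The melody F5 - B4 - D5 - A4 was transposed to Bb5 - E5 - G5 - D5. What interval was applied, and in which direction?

From F5 to Bb5 is 4 letter names — a fourth of some quality.
F5 to Bb5 is 5 semitones, which makes it a perfect fourth; the second version is higher, so the direction is up.
Checking another pair — A4 → D5 — gives the same interval.

up a perfect fourth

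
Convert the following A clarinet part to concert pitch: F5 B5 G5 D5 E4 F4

D5 G#5 E5 B4 C#4 D4

Written C4 on the A clarinet sounds as A3, a minor third lower; apply that shift to every note.
F5 gives D5
B5 gives G#5
G5 gives E5
D5 gives B4
E4 gives C#4
F4 gives D4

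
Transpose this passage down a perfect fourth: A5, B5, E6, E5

E5 F#5 B5 B4

A5 gives E5
B5 gives F#5
E6 gives B5
E5 gives B4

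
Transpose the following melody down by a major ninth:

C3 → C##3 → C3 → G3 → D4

A major ninth down from C3 gives Bb1.
C##3 down a major ninth is B#1.
A major ninth down from C3 gives Bb1.
G3 down a major ninth is F2.
D4 down a major ninth is C3.

Bb1 B#1 Bb1 F2 C3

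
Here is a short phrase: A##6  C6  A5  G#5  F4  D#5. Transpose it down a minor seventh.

B##5 D5 B4 A#4 G3 E#4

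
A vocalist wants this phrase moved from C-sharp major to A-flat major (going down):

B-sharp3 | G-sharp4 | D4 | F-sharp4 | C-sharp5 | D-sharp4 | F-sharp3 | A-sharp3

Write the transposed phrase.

G3 Eb4 Bbb3 Db4 Ab4 Bb3 Db3 F3

C-sharp major to A-flat major down is an augmented third, so every note moves down by that interval.
B#3 → G3
G#4 → Eb4
D4 → Bbb3
F#4 → Db4
C#5 → Ab4
D#4 → Bb3
F#3 → Db3
A#3 → F3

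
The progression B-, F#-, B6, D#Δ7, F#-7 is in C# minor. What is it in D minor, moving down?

C- G- C6 EΔ7 G-7

C# minor down to D minor is a major seventh; each chord root moves by that interval while the quality stays the same.
B-: root B down a major seventh → C, giving C-.
F#-: root F# down a major seventh → G, giving G-.
B6: root B down a major seventh → C, giving C6.
D#Δ7: root D# down a major seventh → E, giving EΔ7.
F#-7: root F# down a major seventh → G, giving G-7.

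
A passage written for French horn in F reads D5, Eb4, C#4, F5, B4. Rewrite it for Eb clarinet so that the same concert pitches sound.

First find concert pitch: the French horn in F sounds a perfect fifth below written, so D5 Eb4 C#4 F5 B4 sounds G4 Ab3 F#3 Bb4 E4.
Then write for Eb clarinet: it sounds a minor third above written, so the part must be a minor third below concert.
G4 → E4
Ab3 → F3
F#3 → D#3
Bb4 → G4
E4 → C#4

E4 F3 D#3 G4 C#4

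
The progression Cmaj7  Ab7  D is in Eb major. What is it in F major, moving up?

Dmaj7 Bb7 E

Eb major up to F major is a major second; each chord root moves by that interval while the quality stays the same.
Cmaj7: root C up a major second → D, giving Dmaj7.
Ab7: root Ab up a major second → Bb, giving Bb7.
D: root D up a major second → E, giving E.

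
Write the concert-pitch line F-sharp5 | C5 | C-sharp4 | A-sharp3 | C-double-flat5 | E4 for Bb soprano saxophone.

Written C4 sounds as Bb3 on the Bb soprano saxophone, so concert pitches are written a major second up.
F#5 becomes G#5
C5 becomes D5
C#4 becomes D#4
A#3 becomes B#3
Cbb5 becomes Dbb5
E4 becomes F#4

G#5 D5 D#4 B#3 Dbb5 F#4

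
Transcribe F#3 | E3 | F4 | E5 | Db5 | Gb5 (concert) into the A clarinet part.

A3 G3 Ab4 G5 Fb5 Bbb5

Written C4 sounds as A3 on the A clarinet, so concert pitches are written a minor third up.
F#3 -> A3
E3 -> G3
F4 -> Ab4
E5 -> G5
Db5 -> Fb5
Gb5 -> Bbb5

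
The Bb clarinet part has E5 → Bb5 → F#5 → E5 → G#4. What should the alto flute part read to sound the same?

G5 Db6 A5 G5 B4

First find concert pitch: the Bb clarinet sounds a major second below written, so E5 Bb5 F#5 E5 G#4 sounds D5 Ab5 E5 D5 F#4.
Then write for alto flute: it sounds a perfect fourth below written, so the part must be a perfect fourth above concert.
D5 → G5
Ab5 → Db6
E5 → A5
D5 → G5
F#4 → B4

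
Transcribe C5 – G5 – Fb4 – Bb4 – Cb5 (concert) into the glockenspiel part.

C3 G3 Fb2 Bb2 Cb3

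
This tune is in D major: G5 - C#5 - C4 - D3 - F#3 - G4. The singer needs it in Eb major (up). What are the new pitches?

From D up to Eb is a minor second; apply that to each pitch.
G5 → Ab5
C#5 → D5
C4 → Db4
D3 → Eb3
F#3 → G3
G4 → Ab4

Ab5 D5 Db4 Eb3 G3 Ab4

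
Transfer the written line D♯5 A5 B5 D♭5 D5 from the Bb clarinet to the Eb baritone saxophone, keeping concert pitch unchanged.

A#6 E7 F#7 Ab6 A6

First find concert pitch: the Bb clarinet sounds a major second below written, so D♯5 A5 B5 D♭5 D5 sounds C#5 G5 A5 Cb5 C5.
Then write for Eb baritone saxophone: it sounds a major thirteenth below written, so the part must be a major thirteenth above concert.
C#5 → A#6
G5 → E7
A5 → F#7
Cb5 → Ab6
C5 → A6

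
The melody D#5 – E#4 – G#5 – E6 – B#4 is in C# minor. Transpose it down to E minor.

C# minor to E minor down is a major sixth, so every note moves down by that interval.
D#5 to F#4
E#4 to G#3
G#5 to B4
E6 to G5
B#4 to D#4

F#4 G#3 B4 G5 D#4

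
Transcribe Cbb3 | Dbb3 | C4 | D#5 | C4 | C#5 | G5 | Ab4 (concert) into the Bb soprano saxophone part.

The Bb soprano saxophone sounds a major second below written, so the written part must be a major second above concert — transpose each note up.
Cbb3 gives Dbb3
Dbb3 gives Ebb3
C4 gives D4
D#5 gives E#5
C4 gives D4
C#5 gives D#5
G5 gives A5
Ab4 gives Bb4

Dbb3 Ebb3 D4 E#5 D4 D#5 A5 Bb4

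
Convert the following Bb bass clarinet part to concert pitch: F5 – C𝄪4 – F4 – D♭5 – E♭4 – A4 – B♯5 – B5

Written C4 on the Bb bass clarinet sounds as Bb2, a major ninth lower; apply that shift to every note.
F5 to Eb4
C##4 to B#2
F4 to Eb3
Db5 to Cb4
Eb4 to Db3
A4 to G3
B#5 to A#4
B5 to A4

Eb4 B#2 Eb3 Cb4 Db3 G3 A#4 A4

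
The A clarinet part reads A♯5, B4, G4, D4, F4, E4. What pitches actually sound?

F##5 G#4 E4 B3 D4 C#4

Written C4 on the A clarinet sounds as A3, a minor third lower; apply that shift to every note.
A#5 → F##5
B4 → G#4
G4 → E4
D4 → B3
F4 → D4
E4 → C#4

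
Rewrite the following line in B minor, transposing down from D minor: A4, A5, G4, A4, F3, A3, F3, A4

F#4 F#5 E4 F#4 D3 F#3 D3 F#4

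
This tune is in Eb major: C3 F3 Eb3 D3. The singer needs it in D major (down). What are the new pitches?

B2 E3 D3 C#3

From Eb down to D is a minor second; apply that to each pitch.
C3 becomes B2
F3 becomes E3
Eb3 becomes D3
D3 becomes C#3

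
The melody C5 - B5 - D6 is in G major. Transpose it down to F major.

Bb4 A5 C6

From G down to F is a major second; apply that to each pitch.
C5 → Bb4
B5 → A5
D6 → C6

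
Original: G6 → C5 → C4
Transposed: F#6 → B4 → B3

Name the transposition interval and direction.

down a minor second

Take the first pair: G6 → F#6. G to F spans 2 letter names, so the interval is some kind of second.
F#6 to G6 is 1 semitone, which makes it a minor second; the second version is lower, so the direction is down.
Checking another pair — C4 → B3 — gives the same interval.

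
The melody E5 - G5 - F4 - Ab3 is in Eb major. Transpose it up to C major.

C#6 E6 D5 F4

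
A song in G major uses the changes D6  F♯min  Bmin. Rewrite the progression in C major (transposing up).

G major up to C major is a perfect fourth; each chord root moves by that interval while the quality stays the same.
D6: root D up a perfect fourth → G, giving G6.
F♯min: root F♯ up a perfect fourth → B, giving Bmin.
Bmin: root B up a perfect fourth → E, giving Emin.

G6 Bmin Emin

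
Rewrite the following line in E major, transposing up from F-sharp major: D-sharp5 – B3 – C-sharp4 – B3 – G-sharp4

C#6 A4 B4 A4 F#5

F-sharp major to E major up is a minor seventh, so every note moves up by that interval.
D#5 becomes C#6
B3 becomes A4
C#4 becomes B4
B3 becomes A4
G#4 becomes F#5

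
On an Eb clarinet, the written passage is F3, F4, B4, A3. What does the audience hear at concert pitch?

Written C4 on the Eb clarinet sounds as Eb4, a minor third higher; apply that shift to every note.
F3 gives Ab3
F4 gives Ab4
B4 gives D5
A3 gives C4

Ab3 Ab4 D5 C4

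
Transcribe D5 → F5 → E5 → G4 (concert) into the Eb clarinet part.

B4 D5 C#5 E4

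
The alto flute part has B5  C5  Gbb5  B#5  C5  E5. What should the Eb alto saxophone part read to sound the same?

First find concert pitch: the alto flute sounds a perfect fourth below written, so B5 C5 Gbb5 B#5 C5 E5 sounds F#5 G4 Dbb5 F##5 G4 B4.
Then write for Eb alto saxophone: it sounds a major sixth below written, so the part must be a major sixth above concert.
F#5 → D#6
G4 → E5
Dbb5 → Bbb5
F##5 → D##6
G4 → E5
B4 → G#5

D#6 E5 Bbb5 D##6 E5 G#5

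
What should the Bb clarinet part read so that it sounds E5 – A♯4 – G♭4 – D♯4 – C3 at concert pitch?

The Bb clarinet sounds a major second below written, so the written part must be a major second above concert — transpose each note up.
E5 becomes F#5
A#4 becomes B#4
Gb4 becomes Ab4
D#4 becomes E#4
C3 becomes D3

F#5 B#4 Ab4 E#4 D3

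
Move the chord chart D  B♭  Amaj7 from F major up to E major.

C# A G#maj7

F major up to E major is a major seventh; each chord root moves by that interval while the quality stays the same.
D: root D up a major seventh → C#, giving C#.
B♭: root B♭ up a major seventh → A, giving A.
Amaj7: root A up a major seventh → G#, giving G#maj7.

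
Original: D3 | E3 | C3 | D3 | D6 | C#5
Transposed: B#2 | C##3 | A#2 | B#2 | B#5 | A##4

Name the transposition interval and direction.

down a diminished third

Take the first pair: D3 → B#2. D to B spans 3 letter names, so the interval is some kind of third.
B#2 to D3 is 2 semitones, which makes it a diminished third; the second version is lower, so the direction is down.
Checking another pair — C#5 → A##4 — gives the same interval.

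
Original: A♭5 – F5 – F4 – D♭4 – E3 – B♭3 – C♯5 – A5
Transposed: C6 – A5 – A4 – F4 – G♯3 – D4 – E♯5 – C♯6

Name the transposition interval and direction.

up a major third

Take the first pair: Ab5 → C6. A to C spans 3 letter names, so the interval is some kind of third.
Ab5 to C6 is 4 semitones, which makes it a major third; the second version is higher, so the direction is up.
Checking another pair — A5 → C#6 — gives the same interval.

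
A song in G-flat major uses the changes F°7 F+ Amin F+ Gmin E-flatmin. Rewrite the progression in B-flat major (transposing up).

A°7 A+ C#min A+ Bmin Gmin

G-flat major up to B-flat major is a major third; each chord root moves by that interval while the quality stays the same.
F°7: root F up a major third → A, giving A°7.
F+: root F up a major third → A, giving A+.
Amin: root A up a major third → C#, giving C#min.
F+: root F up a major third → A, giving A+.
Gmin: root G up a major third → B, giving Bmin.
E-flatmin: root E-flat up a major third → G, giving Gmin.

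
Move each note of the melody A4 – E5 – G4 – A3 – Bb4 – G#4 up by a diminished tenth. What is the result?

A4 -> Cb6
E5 -> Gb6
G4 -> Bbb5
A3 -> Cb5
Bb4 -> Dbb6
G#4 -> Bb5

Cb6 Gb6 Bbb5 Cb5 Dbb6 Bb5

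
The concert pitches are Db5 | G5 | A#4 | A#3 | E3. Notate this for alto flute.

Gb5 C6 D#5 D#4 A3

Written C4 sounds as G3 on the alto flute, so concert pitches are written a perfect fourth up.
Db5 to Gb5
G5 to C6
A#4 to D#5
A#3 to D#4
E3 to A3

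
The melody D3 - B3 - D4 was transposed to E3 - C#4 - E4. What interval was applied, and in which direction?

up a major second

Take the first pair: D3 → E3. D to E spans 2 letter names, so the interval is some kind of second.
D3 to E3 is 2 semitones, which makes it a major second; the second version is higher, so the direction is up.
Checking another pair — D4 → E4 — gives the same interval.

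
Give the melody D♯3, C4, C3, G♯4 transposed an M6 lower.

F#2 Eb3 Eb2 B3

D#3 becomes F#2
C4 becomes Eb3
C3 becomes Eb2
G#4 becomes B3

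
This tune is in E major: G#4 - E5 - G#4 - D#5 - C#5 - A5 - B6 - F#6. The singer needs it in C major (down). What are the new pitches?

From E down to C is a major third; apply that to each pitch.
G#4 to E4
E5 to C5
G#4 to E4
D#5 to B4
C#5 to A4
A5 to F5
B6 to G6
F#6 to D6

E4 C5 E4 B4 A4 F5 G6 D6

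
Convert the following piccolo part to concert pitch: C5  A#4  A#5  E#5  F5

C6 A#5 A#6 E#6 F6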